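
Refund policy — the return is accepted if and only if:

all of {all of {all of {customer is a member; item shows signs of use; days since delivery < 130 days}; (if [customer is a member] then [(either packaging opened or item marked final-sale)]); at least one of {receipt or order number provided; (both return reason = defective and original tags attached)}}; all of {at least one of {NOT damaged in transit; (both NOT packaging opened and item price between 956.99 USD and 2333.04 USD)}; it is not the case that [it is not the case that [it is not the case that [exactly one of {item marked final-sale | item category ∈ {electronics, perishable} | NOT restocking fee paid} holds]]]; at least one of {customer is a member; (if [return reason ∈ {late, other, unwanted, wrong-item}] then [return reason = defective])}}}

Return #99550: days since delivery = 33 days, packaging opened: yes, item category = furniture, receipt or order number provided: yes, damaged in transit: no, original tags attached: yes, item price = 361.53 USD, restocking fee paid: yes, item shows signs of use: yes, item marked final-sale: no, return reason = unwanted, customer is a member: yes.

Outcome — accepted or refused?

Atomic conditions:
  customer is a member: yes → true
  item shows signs of use: yes → true
  days since delivery < 130 days: 33 < 130 is true
  packaging opened: yes → true
  item marked final-sale: no → false
  receipt or order number provided: yes → true
  return reason = defective: unwanted == defective is false
  original tags attached: yes → true
  NOT damaged in transit: no → true
  NOT packaging opened: yes → false
  item price between 956.99 USD and 2333.04 USD: 361.53 in [956.99, 2333.04] is false
  item category ∈ {electronics, perishable}: furniture is not in the set → false
  NOT restocking fee paid: yes → false
  return reason ∈ {late, other, unwanted, wrong-item}: unwanted is in the set → true
Combine:
[1.1] true AND true AND true = true
[1.2.2] true OR false = true
[1.2] true → true = true
[1.3.2] false AND true = false
[1.3] true OR false = true
[1] true AND true AND true = true
[2.1.2] false AND false = false
[2.1] true OR false = true
[2.2.1.1.1] exactly-one(false, false, false) = false
[2.2.1.1] NOT false = true
[2.2.1] NOT true = false
[2.2] NOT false = true
[2.3.2] true → false = false
[2.3] true OR false = true
[2] true AND true AND true = true
[root] true AND true = true
Overall: true → accepted

Accepted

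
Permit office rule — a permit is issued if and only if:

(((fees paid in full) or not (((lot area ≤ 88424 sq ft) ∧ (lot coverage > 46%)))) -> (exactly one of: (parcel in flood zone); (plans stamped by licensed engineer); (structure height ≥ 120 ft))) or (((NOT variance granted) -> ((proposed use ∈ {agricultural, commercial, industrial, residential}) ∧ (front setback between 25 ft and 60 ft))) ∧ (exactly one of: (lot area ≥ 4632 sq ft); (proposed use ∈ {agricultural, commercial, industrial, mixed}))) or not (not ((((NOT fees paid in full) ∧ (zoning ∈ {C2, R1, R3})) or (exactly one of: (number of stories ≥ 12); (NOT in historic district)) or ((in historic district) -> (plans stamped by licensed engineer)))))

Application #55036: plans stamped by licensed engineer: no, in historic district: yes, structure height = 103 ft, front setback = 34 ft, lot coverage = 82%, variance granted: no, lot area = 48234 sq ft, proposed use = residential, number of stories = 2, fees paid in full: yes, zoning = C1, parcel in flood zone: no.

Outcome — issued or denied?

Atomic conditions:
  fees paid in full: yes → true
  lot area ≤ 88424 sq ft: 48234 ≤ 88424 is true
  lot coverage > 46%: 82 > 46 is true
  parcel in flood zone: no → false
  plans stamped by licensed engineer: no → false
  structure height ≥ 120 ft: 103 ≥ 120 is false
  NOT variance granted: no → true
  proposed use ∈ {agricultural, commercial, industrial, residential}: residential is in the set → true
  front setback between 25 ft and 60 ft: 34 in [25, 60] is true
  lot area ≥ 4632 sq ft: 48234 ≥ 4632 is true
  proposed use ∈ {agricultural, commercial, industrial, mixed}: residential is not in the set → false
  NOT fees paid in full: yes → false
  zoning ∈ {C2, R1, R3}: C1 is not in the set → false
  number of stories ≥ 12: 2 ≥ 12 is false
  NOT in historic district: yes → false
  in historic district: yes → true
Combine:
[1.1.2.1] true AND true = true
[1.1.2] NOT true = false
[1.1] true OR false = true
[1.2] exactly-one(false, false, false) = false
[1] true → false = false
[2.1.2] true AND true = true
[2.1] true → true = true
[2.2] exactly-one(true, false) = true
[2] true AND true = true
[3.1.1.1] false AND false = false
[3.1.1.2] exactly-one(false, false) = false
[3.1.1.3] true → false = false
[3.1.1] false OR false OR false = false
[3.1] NOT false = true
[3] NOT true = false
[root] false OR true OR false = true
Overall: true → issued

Issued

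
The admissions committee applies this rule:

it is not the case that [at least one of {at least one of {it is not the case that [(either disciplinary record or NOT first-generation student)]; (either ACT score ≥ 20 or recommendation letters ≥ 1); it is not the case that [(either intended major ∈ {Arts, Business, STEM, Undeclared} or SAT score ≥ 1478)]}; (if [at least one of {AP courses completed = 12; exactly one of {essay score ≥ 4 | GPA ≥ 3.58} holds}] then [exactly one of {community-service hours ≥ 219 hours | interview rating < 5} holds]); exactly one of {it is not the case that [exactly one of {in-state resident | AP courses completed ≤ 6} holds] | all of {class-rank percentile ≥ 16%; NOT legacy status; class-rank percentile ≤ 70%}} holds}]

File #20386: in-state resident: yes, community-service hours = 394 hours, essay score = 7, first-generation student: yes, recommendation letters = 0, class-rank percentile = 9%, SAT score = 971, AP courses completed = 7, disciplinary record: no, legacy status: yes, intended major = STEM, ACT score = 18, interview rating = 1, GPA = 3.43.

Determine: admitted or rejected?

Atomic conditions:
  disciplinary record: no → false
  NOT first-generation student: yes → false
  ACT score ≥ 20: 18 ≥ 20 is false
  recommendation letters ≥ 1: 0 ≥ 1 is false
  intended major ∈ {Arts, Business, STEM, Undeclared}: STEM is in the set → true
  SAT score ≥ 1478: 971 ≥ 1478 is false
  AP courses completed = 12: 7 == 12 is false
  essay score ≥ 4: 7 ≥ 4 is true
  GPA ≥ 3.58: 3.43 ≥ 3.58 is false
  community-service hours ≥ 219 hours: 394 ≥ 219 is true
  interview rating < 5: 1 < 5 is true
  in-state resident: yes → true
  AP courses completed ≤ 6: 7 ≤ 6 is false
  class-rank percentile ≥ 16%: 9 ≥ 16 is false
  NOT legacy status: yes → false
  class-rank percentile ≤ 70%: 9 ≤ 70 is true
Combine:
[1.1.1.1] false OR false = false
[1.1.1] NOT false = true
[1.1.2] false OR false = false
[1.1.3.1] true OR false = true
[1.1.3] NOT true = false
[1.1] true OR false OR false = true
[1.2.1.2] exactly-one(true, false) = true
[1.2.1] false OR true = true
[1.2.2] exactly-one(true, true) = false
[1.2] true → false = false
[1.3.1.1] exactly-one(true, false) = true
[1.3.1] NOT true = false
[1.3.2] false AND false AND true = false
[1.3] exactly-one(false, false) = false
[1] true OR false OR false = true
[root] NOT true = false
Overall: false → rejected

Rejected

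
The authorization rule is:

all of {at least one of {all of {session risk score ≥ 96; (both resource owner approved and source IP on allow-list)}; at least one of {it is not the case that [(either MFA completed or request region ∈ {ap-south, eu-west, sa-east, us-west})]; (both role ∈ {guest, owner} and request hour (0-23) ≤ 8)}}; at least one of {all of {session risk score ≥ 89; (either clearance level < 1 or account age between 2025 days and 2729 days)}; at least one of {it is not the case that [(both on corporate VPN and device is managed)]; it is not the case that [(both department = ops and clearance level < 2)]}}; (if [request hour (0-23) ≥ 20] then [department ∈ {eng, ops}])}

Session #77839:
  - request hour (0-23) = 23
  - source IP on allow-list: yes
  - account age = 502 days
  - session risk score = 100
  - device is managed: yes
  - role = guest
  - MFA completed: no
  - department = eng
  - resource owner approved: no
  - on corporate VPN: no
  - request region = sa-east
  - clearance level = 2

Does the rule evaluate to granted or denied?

Denied

Atomic conditions:
  session risk score ≥ 96: 100 ≥ 96 is true
  resource owner approved: no → false
  source IP on allow-list: yes → true
  MFA completed: no → false
  request region ∈ {ap-south, eu-west, sa-east, us-west}: sa-east is in the set → true
  role ∈ {guest, owner}: guest is in the set → true
  request hour (0-23) ≤ 8: 23 ≤ 8 is false
  session risk score ≥ 89: 100 ≥ 89 is true
  clearance level < 1: 2 < 1 is false
  account age between 2025 days and 2729 days: 502 in [2025, 2729] is false
  on corporate VPN: no → false
  device is managed: yes → true
  department = ops: eng == ops is false
  clearance level < 2: 2 < 2 is false
  request hour (0-23) ≥ 20: 23 ≥ 20 is true
  department ∈ {eng, ops}: eng is in the set → true
Combine:
[1.1.2] false AND true = false
[1.1] true AND false = false
[1.2.1.1] false OR true = true
[1.2.1] NOT true = false
[1.2.2] true AND false = false
[1.2] false OR false = false
[1] false OR false = false
[2.1.2] false OR false = false
[2.1] true AND false = false
[2.2.1.1] false AND true = false
[2.2.1] NOT false = true
[2.2.2.1] false AND false = false
[2.2.2] NOT false = true
[2.2] true OR true = true
[2] false OR true = true
[3] true → true = true
[root] false AND true AND true = false
Overall: false → denied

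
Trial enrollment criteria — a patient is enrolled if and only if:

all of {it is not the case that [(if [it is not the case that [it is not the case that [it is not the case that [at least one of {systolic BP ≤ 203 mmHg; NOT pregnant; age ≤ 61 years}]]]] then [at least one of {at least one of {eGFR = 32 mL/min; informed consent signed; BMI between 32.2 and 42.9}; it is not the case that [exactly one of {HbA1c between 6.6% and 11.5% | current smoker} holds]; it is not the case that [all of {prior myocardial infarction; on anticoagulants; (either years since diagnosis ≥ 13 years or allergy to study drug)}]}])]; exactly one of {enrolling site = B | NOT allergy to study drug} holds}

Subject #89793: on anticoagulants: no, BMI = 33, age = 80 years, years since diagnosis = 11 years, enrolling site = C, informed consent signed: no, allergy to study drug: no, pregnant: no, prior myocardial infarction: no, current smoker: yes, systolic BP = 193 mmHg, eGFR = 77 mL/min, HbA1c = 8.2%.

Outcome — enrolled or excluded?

Excluded

Atomic conditions:
  systolic BP ≤ 203 mmHg: 193 ≤ 203 is true
  NOT pregnant: no → true
  age ≤ 61 years: 80 ≤ 61 is false
  eGFR = 32 mL/min: 77 == 32 is false
  informed consent signed: no → false
  BMI between 32.2 and 42.9: 33 in [32.2, 42.9] is true
  HbA1c between 6.6% and 11.5%: 8.2 in [6.6, 11.5] is true
  current smoker: yes → true
  prior myocardial infarction: no → false
  on anticoagulants: no → false
  years since diagnosis ≥ 13 years: 11 ≥ 13 is false
  allergy to study drug: no → false
  enrolling site = B: C == B is false
  NOT allergy to study drug: no → true
Combine:
[1.1.1.1.1.1] true OR true OR false = true
[1.1.1.1.1] NOT true = false
[1.1.1.1] NOT false = true
[1.1.1] NOT true = false
[1.1.2.1] false OR false OR true = true
[1.1.2.2.1] exactly-one(true, true) = false
[1.1.2.2] NOT false = true
[1.1.2.3.1.3] false OR false = false
[1.1.2.3.1] false AND false AND false = false
[1.1.2.3] NOT false = true
[1.1.2] true OR true OR true = true
[1.1] false → true (antecedent false ⇒ implication holds) = true
[1] NOT true = false
[2] exactly-one(false, true) = true
[root] false AND true = false
Overall: false → excluded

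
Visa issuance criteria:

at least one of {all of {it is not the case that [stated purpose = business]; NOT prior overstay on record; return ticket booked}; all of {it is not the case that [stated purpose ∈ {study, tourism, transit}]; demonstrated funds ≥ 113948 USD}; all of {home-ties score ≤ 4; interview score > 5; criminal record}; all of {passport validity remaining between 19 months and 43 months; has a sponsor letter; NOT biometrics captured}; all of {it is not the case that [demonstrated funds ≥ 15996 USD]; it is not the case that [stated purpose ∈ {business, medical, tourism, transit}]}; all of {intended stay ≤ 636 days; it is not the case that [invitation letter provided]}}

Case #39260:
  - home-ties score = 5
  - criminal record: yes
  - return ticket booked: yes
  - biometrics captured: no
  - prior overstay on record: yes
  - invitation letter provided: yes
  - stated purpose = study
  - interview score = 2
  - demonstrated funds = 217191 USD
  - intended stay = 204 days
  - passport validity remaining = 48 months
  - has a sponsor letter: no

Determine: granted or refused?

Atomic conditions:
  stated purpose = business: study == business is false
  NOT prior overstay on record: yes → false
  return ticket booked: yes → true
  stated purpose ∈ {study, tourism, transit}: study is in the set → true
  demonstrated funds ≥ 113948 USD: 217191 ≥ 113948 is true
  home-ties score ≤ 4: 5 ≤ 4 is false
  interview score > 5: 2 > 5 is false
  criminal record: yes → true
  passport validity remaining between 19 months and 43 months: 48 in [19, 43] is false
  has a sponsor letter: no → false
  NOT biometrics captured: no → true
  demonstrated funds ≥ 15996 USD: 217191 ≥ 15996 is true
  stated purpose ∈ {business, medical, tourism, transit}: study is not in the set → false
  intended stay ≤ 636 days: 204 ≤ 636 is true
  invitation letter provided: yes → true
Combine:
[1.1] NOT false = true
[1] true AND false AND true = false
[2.1] NOT true = false
[2] false AND true = false
[3] false AND false AND true = false
[4] false AND false AND true = false
[5.1] NOT true = false
[5.2] NOT false = true
[5] false AND true = false
[6.2] NOT true = false
[6] true AND false = false
[root] false OR false OR false OR false OR false OR false = false
Overall: false → refused

Refused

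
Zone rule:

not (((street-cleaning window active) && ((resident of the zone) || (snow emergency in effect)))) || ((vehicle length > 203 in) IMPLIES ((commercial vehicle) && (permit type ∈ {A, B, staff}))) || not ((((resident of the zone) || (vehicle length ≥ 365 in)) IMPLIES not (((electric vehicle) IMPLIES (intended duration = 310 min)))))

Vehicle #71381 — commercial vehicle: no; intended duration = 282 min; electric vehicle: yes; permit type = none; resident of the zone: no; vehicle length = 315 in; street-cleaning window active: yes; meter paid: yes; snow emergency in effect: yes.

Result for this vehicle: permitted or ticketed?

Ticketed

Atomic conditions:
  street-cleaning window active: yes → true
  resident of the zone: no → false
  snow emergency in effect: yes → true
  vehicle length > 203 in: 315 > 203 is true
  commercial vehicle: no → false
  permit type ∈ {A, B, staff}: none is not in the set → false
  vehicle length ≥ 365 in: 315 ≥ 365 is false
  electric vehicle: yes → true
  intended duration = 310 min: 282 == 310 is false
Combine:
[1.1.2] false OR true = true
[1.1] true AND true = true
[1] NOT true = false
[2.2] false AND false = false
[2] true → false = false
[3.1.1] false OR false = false
[3.1.2.1] true → false = false
[3.1.2] NOT false = true
[3.1] false → true (antecedent false ⇒ implication holds) = true
[3] NOT true = false
[root] false OR false OR false = false
Overall: false → ticketed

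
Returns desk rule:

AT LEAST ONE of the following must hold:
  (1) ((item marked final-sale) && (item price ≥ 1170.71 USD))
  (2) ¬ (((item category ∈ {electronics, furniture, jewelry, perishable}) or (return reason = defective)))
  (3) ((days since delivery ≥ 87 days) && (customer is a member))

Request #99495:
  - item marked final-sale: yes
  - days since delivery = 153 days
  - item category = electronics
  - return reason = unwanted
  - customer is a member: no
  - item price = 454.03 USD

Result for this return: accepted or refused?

Refused

Atomic conditions:
  item marked final-sale: yes → true
  item price ≥ 1170.71 USD: 454.03 ≥ 1170.71 is false
  item category ∈ {electronics, furniture, jewelry, perishable}: electronics is in the set → true
  return reason = defective: unwanted == defective is false
  days since delivery ≥ 87 days: 153 ≥ 87 is true
  customer is a member: no → false
Combine:
[1] true AND false = false
[2.1] true OR false = true
[2] NOT true = false
[3] true AND false = false
[root] false OR false OR false = false
Overall: false → refused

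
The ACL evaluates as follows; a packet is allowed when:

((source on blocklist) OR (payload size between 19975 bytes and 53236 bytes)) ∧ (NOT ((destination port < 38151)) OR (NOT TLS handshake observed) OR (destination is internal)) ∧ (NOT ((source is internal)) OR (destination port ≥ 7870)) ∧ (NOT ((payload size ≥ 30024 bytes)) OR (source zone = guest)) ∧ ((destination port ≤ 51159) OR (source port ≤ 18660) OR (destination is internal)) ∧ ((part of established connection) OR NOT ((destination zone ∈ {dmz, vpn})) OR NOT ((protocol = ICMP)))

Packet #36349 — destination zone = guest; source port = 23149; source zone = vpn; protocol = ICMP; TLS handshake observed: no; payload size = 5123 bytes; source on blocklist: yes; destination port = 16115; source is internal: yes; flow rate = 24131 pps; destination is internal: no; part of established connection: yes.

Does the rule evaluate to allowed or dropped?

Allowed

Atomic conditions:
  source on blocklist: yes → true
  payload size between 19975 bytes and 53236 bytes: 5123 in [19975, 53236] is false
  destination port < 38151: 16115 < 38151 is true
  NOT TLS handshake observed: no → true
  destination is internal: no → false
  source is internal: yes → true
  destination port ≥ 7870: 16115 ≥ 7870 is true
  payload size ≥ 30024 bytes: 5123 ≥ 30024 is false
  source zone = guest: vpn == guest is false
  destination port ≤ 51159: 16115 ≤ 51159 is true
  source port ≤ 18660: 23149 ≤ 18660 is false
  part of established connection: yes → true
  destination zone ∈ {dmz, vpn}: guest is not in the set → false
  protocol = ICMP: ICMP == ICMP is true
Combine:
[1] true OR false = true
[2.1] NOT true = false
[2] false OR true OR false = true
[3.1] NOT true = false
[3] false OR true = true
[4.1] NOT false = true
[4] true OR false = true
[5] true OR false OR false = true
[6.2] NOT false = true
[6.3] NOT true = false
[6] true OR true OR false = true
[root] true AND true AND true AND true AND true AND true = true
Overall: true → allowed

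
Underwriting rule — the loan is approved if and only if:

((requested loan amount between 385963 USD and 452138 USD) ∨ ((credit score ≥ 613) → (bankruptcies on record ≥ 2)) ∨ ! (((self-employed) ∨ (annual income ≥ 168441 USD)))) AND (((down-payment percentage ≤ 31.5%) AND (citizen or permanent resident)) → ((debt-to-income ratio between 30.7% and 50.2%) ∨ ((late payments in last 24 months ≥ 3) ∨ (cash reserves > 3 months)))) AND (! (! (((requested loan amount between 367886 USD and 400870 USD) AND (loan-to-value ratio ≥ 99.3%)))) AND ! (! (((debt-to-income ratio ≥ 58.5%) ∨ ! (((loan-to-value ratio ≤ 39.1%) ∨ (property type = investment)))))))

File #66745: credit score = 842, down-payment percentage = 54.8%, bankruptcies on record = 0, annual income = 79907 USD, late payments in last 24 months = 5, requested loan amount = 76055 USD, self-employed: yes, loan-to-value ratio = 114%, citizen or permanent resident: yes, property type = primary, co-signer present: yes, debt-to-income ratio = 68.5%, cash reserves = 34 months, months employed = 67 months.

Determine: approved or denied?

Denied

Atomic conditions:
  requested loan amount between 385963 USD and 452138 USD: 76055 in [385963, 452138] is false
  credit score ≥ 613: 842 ≥ 613 is true
  bankruptcies on record ≥ 2: 0 ≥ 2 is false
  self-employed: yes → true
  annual income ≥ 168441 USD: 79907 ≥ 168441 is false
  down-payment percentage ≤ 31.5%: 54.8 ≤ 31.5 is false
  citizen or permanent resident: yes → true
  debt-to-income ratio between 30.7% and 50.2%: 68.5 in [30.7, 50.2] is false
  late payments in last 24 months ≥ 3: 5 ≥ 3 is true
  cash reserves > 3 months: 34 > 3 is true
  requested loan amount between 367886 USD and 400870 USD: 76055 in [367886, 400870] is false
  loan-to-value ratio ≥ 99.3%: 114 ≥ 99.3 is true
  debt-to-income ratio ≥ 58.5%: 68.5 ≥ 58.5 is true
  loan-to-value ratio ≤ 39.1%: 114 ≤ 39.1 is false
  property type = investment: primary == investment is false
Combine:
[1.2] true → false = false
[1.3.1] true OR false = true
[1.3] NOT true = false
[1] false OR false OR false = false
[2.1] false AND true = false
[2.2.2] true OR true = true
[2.2] false OR true = true
[2] false → true (antecedent false ⇒ implication holds) = true
[3.1.1.1] false AND true = false
[3.1.1] NOT false = true
[3.1] NOT true = false
[3.2.1.1.2.1] false OR false = false
[3.2.1.1.2] NOT false = true
[3.2.1.1] true OR true = true
[3.2.1] NOT true = false
[3.2] NOT false = true
[3] false AND true = false
[root] false AND true AND false = false
Overall: false → denied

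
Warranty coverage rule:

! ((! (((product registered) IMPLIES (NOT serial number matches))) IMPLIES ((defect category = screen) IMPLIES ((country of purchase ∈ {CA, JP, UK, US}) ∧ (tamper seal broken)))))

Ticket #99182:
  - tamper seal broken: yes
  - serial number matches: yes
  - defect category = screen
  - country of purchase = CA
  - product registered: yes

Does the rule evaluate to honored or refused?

Refused

Atomic conditions:
  product registered: yes → true
  NOT serial number matches: yes → false
  defect category = screen: screen == screen is true
  country of purchase ∈ {CA, JP, UK, US}: CA is in the set → true
  tamper seal broken: yes → true
Combine:
[1.1.1] true → false = false
[1.1] NOT false = true
[1.2.2] true AND true = true
[1.2] true → true = true
[1] true → true = true
[root] NOT true = false
Overall: false → refused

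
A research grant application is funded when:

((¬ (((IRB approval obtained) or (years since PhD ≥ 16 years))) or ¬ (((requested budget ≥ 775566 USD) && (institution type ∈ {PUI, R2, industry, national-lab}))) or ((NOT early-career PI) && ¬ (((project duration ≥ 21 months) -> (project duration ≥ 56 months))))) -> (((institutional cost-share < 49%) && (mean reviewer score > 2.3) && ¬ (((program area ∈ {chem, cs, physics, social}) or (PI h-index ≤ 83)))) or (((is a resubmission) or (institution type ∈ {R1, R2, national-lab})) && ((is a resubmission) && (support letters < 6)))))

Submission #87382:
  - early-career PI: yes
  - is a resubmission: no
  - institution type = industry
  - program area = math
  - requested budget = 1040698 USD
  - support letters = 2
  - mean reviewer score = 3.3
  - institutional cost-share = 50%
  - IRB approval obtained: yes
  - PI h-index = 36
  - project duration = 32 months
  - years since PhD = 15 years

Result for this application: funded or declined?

Funded

Atomic conditions:
  IRB approval obtained: yes → true
  years since PhD ≥ 16 years: 15 ≥ 16 is false
  requested budget ≥ 775566 USD: 1040698 ≥ 775566 is true
  institution type ∈ {PUI, R2, industry, national-lab}: industry is in the set → true
  NOT early-career PI: yes → false
  project duration ≥ 21 months: 32 ≥ 21 is true
  project duration ≥ 56 months: 32 ≥ 56 is false
  institutional cost-share < 49%: 50 < 49 is false
  mean reviewer score > 2.3: 3.3 > 2.3 is true
  program area ∈ {chem, cs, physics, social}: math is not in the set → false
  PI h-index ≤ 83: 36 ≤ 83 is true
  is a resubmission: no → false
  institution type ∈ {R1, R2, national-lab}: industry is not in the set → false
  support letters < 6: 2 < 6 is true
Combine:
[1.1.1] true OR false = true
[1.1] NOT true = false
[1.2.1] true AND true = true
[1.2] NOT true = false
[1.3.2.1] true → false = false
[1.3.2] NOT false = true
[1.3] false AND true = false
[1] false OR false OR false = false
[2.1.3.1] false OR true = true
[2.1.3] NOT true = false
[2.1] false AND true AND false = false
[2.2.1] false OR false = false
[2.2.2] false AND true = false
[2.2] false AND false = false
[2] false OR false = false
[root] false → false (antecedent false ⇒ implication holds) = true
Overall: true → funded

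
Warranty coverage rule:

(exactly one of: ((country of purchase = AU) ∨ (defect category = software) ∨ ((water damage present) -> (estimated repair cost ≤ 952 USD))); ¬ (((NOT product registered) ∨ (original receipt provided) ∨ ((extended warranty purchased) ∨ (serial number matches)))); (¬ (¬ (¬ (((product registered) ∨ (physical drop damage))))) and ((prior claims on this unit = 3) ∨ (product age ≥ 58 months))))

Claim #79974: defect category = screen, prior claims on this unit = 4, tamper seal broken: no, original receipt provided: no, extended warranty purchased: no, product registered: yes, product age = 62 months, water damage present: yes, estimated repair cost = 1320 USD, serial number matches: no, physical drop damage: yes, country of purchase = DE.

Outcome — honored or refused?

Honored

Atomic conditions:
  country of purchase = AU: DE == AU is false
  defect category = software: screen == software is false
  water damage present: yes → true
  estimated repair cost ≤ 952 USD: 1320 ≤ 952 is false
  NOT product registered: yes → false
  original receipt provided: no → false
  extended warranty purchased: no → false
  serial number matches: no → false
  product registered: yes → true
  physical drop damage: yes → true
  prior claims on this unit = 3: 4 == 3 is false
  product age ≥ 58 months: 62 ≥ 58 is true
Combine:
[1.3] true → false = false
[1] false OR false OR false = false
[2.1.3] false OR false = false
[2.1] false OR false OR false = false
[2] NOT false = true
[3.1.1.1.1] true OR true = true
[3.1.1.1] NOT true = false
[3.1.1] NOT false = true
[3.1] NOT true = false
[3.2] false OR true = true
[3] false AND true = false
[root] exactly-one(false, true, false) = true
Overall: true → honored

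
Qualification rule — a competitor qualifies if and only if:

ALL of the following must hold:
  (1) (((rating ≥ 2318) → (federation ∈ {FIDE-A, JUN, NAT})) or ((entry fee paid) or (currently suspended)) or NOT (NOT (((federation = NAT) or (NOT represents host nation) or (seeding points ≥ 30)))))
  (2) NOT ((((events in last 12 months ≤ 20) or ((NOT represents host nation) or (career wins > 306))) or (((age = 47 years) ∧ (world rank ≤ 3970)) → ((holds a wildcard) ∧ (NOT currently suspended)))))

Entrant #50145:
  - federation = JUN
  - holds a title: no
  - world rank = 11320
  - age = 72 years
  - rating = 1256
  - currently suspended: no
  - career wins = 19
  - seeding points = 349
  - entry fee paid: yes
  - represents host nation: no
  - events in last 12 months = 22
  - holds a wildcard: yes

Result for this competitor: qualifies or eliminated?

Atomic conditions:
  rating ≥ 2318: 1256 ≥ 2318 is false
  federation ∈ {FIDE-A, JUN, NAT}: JUN is in the set → true
  entry fee paid: yes → true
  currently suspended: no → false
  federation = NAT: JUN == NAT is false
  NOT represents host nation: no → true
  seeding points ≥ 30: 349 ≥ 30 is true
  events in last 12 months ≤ 20: 22 ≤ 20 is false
  career wins > 306: 19 > 306 is false
  age = 47 years: 72 == 47 is false
  world rank ≤ 3970: 11320 ≤ 3970 is false
  holds a wildcard: yes → true
  NOT currently suspended: no → true
Combine:
[1.1] false → true (antecedent false ⇒ implication holds) = true
[1.2] true OR false = true
[1.3.1.1] false OR true OR true = true
[1.3.1] NOT true = false
[1.3] NOT false = true
[1] true OR true OR true = true
[2.1.1.2] true OR false = true
[2.1.1] false OR true = true
[2.1.2.1] false AND false = false
[2.1.2.2] true AND true = true
[2.1.2] false → true (antecedent false ⇒ implication holds) = true
[2.1] true OR true = true
[2] NOT true = false
[root] true AND false = false
Overall: false → eliminated

Eliminated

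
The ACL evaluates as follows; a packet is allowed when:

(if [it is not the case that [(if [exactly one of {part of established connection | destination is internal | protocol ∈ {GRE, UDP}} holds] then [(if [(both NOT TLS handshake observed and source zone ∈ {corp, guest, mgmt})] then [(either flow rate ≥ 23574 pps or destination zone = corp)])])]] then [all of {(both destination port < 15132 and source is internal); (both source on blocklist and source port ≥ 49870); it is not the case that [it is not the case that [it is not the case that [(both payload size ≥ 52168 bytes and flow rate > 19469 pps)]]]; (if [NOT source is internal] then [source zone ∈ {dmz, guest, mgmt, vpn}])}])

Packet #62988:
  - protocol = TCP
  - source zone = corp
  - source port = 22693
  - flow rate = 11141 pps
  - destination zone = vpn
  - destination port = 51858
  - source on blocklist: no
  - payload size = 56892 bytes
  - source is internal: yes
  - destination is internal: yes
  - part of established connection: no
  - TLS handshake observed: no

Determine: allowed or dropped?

Dropped

Atomic conditions:
  part of established connection: no → false
  destination is internal: yes → true
  protocol ∈ {GRE, UDP}: TCP is not in the set → false
  NOT TLS handshake observed: no → true
  source zone ∈ {corp, guest, mgmt}: corp is in the set → true
  flow rate ≥ 23574 pps: 11141 ≥ 23574 is false
  destination zone = corp: vpn == corp is false
  destination port < 15132: 51858 < 15132 is false
  source is internal: yes → true
  source on blocklist: no → false
  source port ≥ 49870: 22693 ≥ 49870 is false
  payload size ≥ 52168 bytes: 56892 ≥ 52168 is true
  flow rate > 19469 pps: 11141 > 19469 is false
  NOT source is internal: yes → false
  source zone ∈ {dmz, guest, mgmt, vpn}: corp is not in the set → false
Combine:
[1.1.1] exactly-one(false, true, false) = true
[1.1.2.1] true AND true = true
[1.1.2.2] false OR false = false
[1.1.2] true → false = false
[1.1] true → false = false
[1] NOT false = true
[2.1] false AND true = false
[2.2] false AND false = false
[2.3.1.1.1] true AND false = false
[2.3.1.1] NOT false = true
[2.3.1] NOT true = false
[2.3] NOT false = true
[2.4] false → false (antecedent false ⇒ implication holds) = true
[2] false AND false AND true AND true = false
[root] true → false = false
Overall: false → dropped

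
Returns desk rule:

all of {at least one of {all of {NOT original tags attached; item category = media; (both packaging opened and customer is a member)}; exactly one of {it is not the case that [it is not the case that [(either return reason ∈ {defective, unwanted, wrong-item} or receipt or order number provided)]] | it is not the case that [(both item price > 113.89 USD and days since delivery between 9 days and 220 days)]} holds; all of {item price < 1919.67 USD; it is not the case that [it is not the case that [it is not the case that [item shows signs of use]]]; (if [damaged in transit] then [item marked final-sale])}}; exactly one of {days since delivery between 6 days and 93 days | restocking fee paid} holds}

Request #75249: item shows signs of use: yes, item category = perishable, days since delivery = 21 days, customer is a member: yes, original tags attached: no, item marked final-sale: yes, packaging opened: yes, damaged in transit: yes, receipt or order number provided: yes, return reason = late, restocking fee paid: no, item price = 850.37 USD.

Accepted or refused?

Atomic conditions:
  NOT original tags attached: no → true
  item category = media: perishable == media is false
  packaging opened: yes → true
  customer is a member: yes → true
  return reason ∈ {defective, unwanted, wrong-item}: late is not in the set → false
  receipt or order number provided: yes → true
  item price > 113.89 USD: 850.37 > 113.89 is true
  days since delivery between 9 days and 220 days: 21 in [9, 220] is true
  item price < 1919.67 USD: 850.37 < 1919.67 is true
  item shows signs of use: yes → true
  damaged in transit: yes → true
  item marked final-sale: yes → true
  days since delivery between 6 days and 93 days: 21 in [6, 93] is true
  restocking fee paid: no → false
Combine:
[1.1.3] true AND true = true
[1.1] true AND false AND true = false
[1.2.1.1.1] false OR true = true
[1.2.1.1] NOT true = false
[1.2.1] NOT false = true
[1.2.2.1] true AND true = true
[1.2.2] NOT true = false
[1.2] exactly-one(true, false) = true
[1.3.2.1.1] NOT true = false
[1.3.2.1] NOT false = true
[1.3.2] NOT true = false
[1.3.3] true → true = true
[1.3] true AND false AND true = false
[1] false OR true OR false = true
[2] exactly-one(true, false) = true
[root] true AND true = true
Overall: true → accepted

Accepted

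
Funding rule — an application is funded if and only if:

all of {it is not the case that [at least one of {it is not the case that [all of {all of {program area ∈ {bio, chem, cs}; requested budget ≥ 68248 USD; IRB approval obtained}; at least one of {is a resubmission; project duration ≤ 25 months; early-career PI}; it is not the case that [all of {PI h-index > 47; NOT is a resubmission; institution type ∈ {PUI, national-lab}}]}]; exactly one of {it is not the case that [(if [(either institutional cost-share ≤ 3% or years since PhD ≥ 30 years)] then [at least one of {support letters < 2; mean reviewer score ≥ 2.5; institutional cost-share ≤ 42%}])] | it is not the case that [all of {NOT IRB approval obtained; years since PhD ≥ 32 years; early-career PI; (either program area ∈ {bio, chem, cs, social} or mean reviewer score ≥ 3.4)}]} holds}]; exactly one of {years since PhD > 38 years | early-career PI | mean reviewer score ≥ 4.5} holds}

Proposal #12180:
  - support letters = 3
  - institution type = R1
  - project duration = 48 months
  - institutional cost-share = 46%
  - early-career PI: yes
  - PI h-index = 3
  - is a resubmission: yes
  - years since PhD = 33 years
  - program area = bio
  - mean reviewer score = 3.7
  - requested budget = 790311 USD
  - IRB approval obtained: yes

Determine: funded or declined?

Declined

Atomic conditions:
  program area ∈ {bio, chem, cs}: bio is in the set → true
  requested budget ≥ 68248 USD: 790311 ≥ 68248 is true
  IRB approval obtained: yes → true
  is a resubmission: yes → true
  project duration ≤ 25 months: 48 ≤ 25 is false
  early-career PI: yes → true
  PI h-index > 47: 3 > 47 is false
  NOT is a resubmission: yes → false
  institution type ∈ {PUI, national-lab}: R1 is not in the set → false
  institutional cost-share ≤ 3%: 46 ≤ 3 is false
  years since PhD ≥ 30 years: 33 ≥ 30 is true
  support letters < 2: 3 < 2 is false
  mean reviewer score ≥ 2.5: 3.7 ≥ 2.5 is true
  institutional cost-share ≤ 42%: 46 ≤ 42 is false
  NOT IRB approval obtained: yes → false
  years since PhD ≥ 32 years: 33 ≥ 32 is true
  program area ∈ {bio, chem, cs, social}: bio is in the set → true
  mean reviewer score ≥ 3.4: 3.7 ≥ 3.4 is true
  years since PhD > 38 years: 33 > 38 is false
  mean reviewer score ≥ 4.5: 3.7 ≥ 4.5 is false
Combine:
[1.1.1.1.1] true AND true AND true = true
[1.1.1.1.2] true OR false OR true = true
[1.1.1.1.3.1] false AND false AND false = false
[1.1.1.1.3] NOT false = true
[1.1.1.1] true AND true AND true = true
[1.1.1] NOT true = false
[1.1.2.1.1.1] false OR true = true
[1.1.2.1.1.2] false OR true OR false = true
[1.1.2.1.1] true → true = true
[1.1.2.1] NOT true = false
[1.1.2.2.1.4] true OR true = true
[1.1.2.2.1] false AND true AND true AND true = false
[1.1.2.2] NOT false = true
[1.1.2] exactly-one(false, true) = true
[1.1] false OR true = true
[1] NOT true = false
[2] exactly-one(false, true, false) = true
[root] false AND true = false
Overall: false → declined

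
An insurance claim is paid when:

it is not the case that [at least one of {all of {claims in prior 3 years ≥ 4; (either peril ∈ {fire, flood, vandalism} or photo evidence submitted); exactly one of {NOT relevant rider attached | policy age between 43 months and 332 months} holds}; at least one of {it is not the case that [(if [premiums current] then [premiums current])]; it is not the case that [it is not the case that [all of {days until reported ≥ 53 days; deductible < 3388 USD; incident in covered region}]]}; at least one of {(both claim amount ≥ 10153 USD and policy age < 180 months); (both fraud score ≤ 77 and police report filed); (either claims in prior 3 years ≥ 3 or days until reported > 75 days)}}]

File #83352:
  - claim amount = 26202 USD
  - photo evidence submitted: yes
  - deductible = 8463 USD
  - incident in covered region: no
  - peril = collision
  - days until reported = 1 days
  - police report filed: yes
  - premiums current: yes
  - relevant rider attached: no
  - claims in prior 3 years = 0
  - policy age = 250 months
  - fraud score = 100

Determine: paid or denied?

Atomic conditions:
  claims in prior 3 years ≥ 4: 0 ≥ 4 is false
  peril ∈ {fire, flood, vandalism}: collision is not in the set → false
  photo evidence submitted: yes → true
  NOT relevant rider attached: no → true
  policy age between 43 months and 332 months: 250 in [43, 332] is true
  premiums current: yes → true
  days until reported ≥ 53 days: 1 ≥ 53 is false
  deductible < 3388 USD: 8463 < 3388 is false
  incident in covered region: no → false
  claim amount ≥ 10153 USD: 26202 ≥ 10153 is true
  policy age < 180 months: 250 < 180 is false
  fraud score ≤ 77: 100 ≤ 77 is false
  police report filed: yes → true
  claims in prior 3 years ≥ 3: 0 ≥ 3 is false
  days until reported > 75 days: 1 > 75 is false
Combine:
[1.1.2] false OR true = true
[1.1.3] exactly-one(true, true) = false
[1.1] false AND true AND false = false
[1.2.1.1] true → true = true
[1.2.1] NOT true = false
[1.2.2.1.1] false AND false AND false = false
[1.2.2.1] NOT false = true
[1.2.2] NOT true = false
[1.2] false OR false = false
[1.3.1] true AND false = false
[1.3.2] false AND true = false
[1.3.3] false OR false = false
[1.3] false OR false OR false = false
[1] false OR false OR false = false
[root] NOT false = true
Overall: true → paid

Paid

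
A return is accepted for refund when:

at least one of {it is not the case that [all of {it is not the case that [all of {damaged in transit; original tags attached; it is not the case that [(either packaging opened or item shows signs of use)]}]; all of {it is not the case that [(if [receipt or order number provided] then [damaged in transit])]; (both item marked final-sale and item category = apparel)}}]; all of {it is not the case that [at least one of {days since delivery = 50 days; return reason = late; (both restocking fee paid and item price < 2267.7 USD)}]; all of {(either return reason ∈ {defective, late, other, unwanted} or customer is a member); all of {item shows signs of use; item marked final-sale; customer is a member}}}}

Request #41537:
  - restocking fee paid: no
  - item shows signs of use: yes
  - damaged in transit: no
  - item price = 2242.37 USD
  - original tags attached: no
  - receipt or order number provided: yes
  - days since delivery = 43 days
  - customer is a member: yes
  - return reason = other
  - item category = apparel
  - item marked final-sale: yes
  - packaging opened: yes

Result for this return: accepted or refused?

Accepted

Atomic conditions:
  damaged in transit: no → false
  original tags attached: no → false
  packaging opened: yes → true
  item shows signs of use: yes → true
  receipt or order number provided: yes → true
  item marked final-sale: yes → true
  item category = apparel: apparel == apparel is true
  days since delivery = 50 days: 43 == 50 is false
  return reason = late: other == late is false
  restocking fee paid: no → false
  item price < 2267.7 USD: 2242.37 < 2267.7 is true
  return reason ∈ {defective, late, other, unwanted}: other is in the set → true
  customer is a member: yes → true
Combine:
[1.1.1.1.3.1] true OR true = true
[1.1.1.1.3] NOT true = false
[1.1.1.1] false AND false AND false = false
[1.1.1] NOT false = true
[1.1.2.1.1] true → false = false
[1.1.2.1] NOT false = true
[1.1.2.2] true AND true = true
[1.1.2] true AND true = true
[1.1] true AND true = true
[1] NOT true = false
[2.1.1.3] false AND true = false
[2.1.1] false OR false OR false = false
[2.1] NOT false = true
[2.2.1] true OR true = true
[2.2.2] true AND true AND true = true
[2.2] true AND true = true
[2] true AND true = true
[root] false OR true = true
Overall: true → accepted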